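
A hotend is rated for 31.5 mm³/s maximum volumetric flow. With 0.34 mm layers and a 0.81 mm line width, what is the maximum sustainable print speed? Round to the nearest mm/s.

A = 0.34 × 0.81 = 0.2754 mm².
Max speed = 31.5 / 0.2754 = 114.38 ≈ 114 mm/s.

114 mm/s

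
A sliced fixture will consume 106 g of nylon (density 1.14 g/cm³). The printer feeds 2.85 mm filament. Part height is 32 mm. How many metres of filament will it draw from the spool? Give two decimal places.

14.58 m

Extruded volume: 106/1.14 = 92.9825 cm³ (92982.5 mm³).
Filament cross-section = π × (2.85/2)² = 6.3794 mm².
L = V/A = 92982.5/6.3794 = 14575.43 mm → 14.58 m.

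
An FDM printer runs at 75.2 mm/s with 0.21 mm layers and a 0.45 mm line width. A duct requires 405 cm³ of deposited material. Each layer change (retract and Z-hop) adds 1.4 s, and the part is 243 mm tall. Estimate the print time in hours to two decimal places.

Line area = 0.21 × 0.45 = 0.0945 mm².
Total extruded path = 405000/0.0945 = 4285714.3 mm.
Time extruding = 4285714.3 / 75.2, so 56990.9 s.
Layer count = ceil(243 / 0.21) = 1158.
Layer-change overhead = 1158 × 1.4 = 1621.2 s.
Total = 56990.9 + 1621.2 = 58612.1 s = 16.28 hours.

16.28 hours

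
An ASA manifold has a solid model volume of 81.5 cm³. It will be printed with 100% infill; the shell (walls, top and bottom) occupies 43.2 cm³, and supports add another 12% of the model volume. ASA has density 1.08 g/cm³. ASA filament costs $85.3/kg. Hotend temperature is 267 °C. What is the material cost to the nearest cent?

$8.41

Infill region: 81.5 − 43.2 → 38.3 cm³.
Infill volume: 1.00 × 38.3 → 38.3 cm³.
Support: 0.12 × 81.5 → 9.78 cm³.
Total printed volume = 43.2 + 38.3 + 9.78, so 91.28 cm³.
Mass = 91.28 × 1.08 = 98.5824 g.
Cost = 98.5824 g / 1000 × $85.3/kg = $8.41.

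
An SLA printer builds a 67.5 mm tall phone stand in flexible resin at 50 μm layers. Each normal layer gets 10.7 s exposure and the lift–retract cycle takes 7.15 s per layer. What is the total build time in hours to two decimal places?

Layers = ⌈67.5/0.05⌉ = 1350.
Per-layer time = 10.7 + 7.15 = 17.85 s.
Total = 1350 × 17.85 = 24097.5 s = 6.69 hours.

6.69 hours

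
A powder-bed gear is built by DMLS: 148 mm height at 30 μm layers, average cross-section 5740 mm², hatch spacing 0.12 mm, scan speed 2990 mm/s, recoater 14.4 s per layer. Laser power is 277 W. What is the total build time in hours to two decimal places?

Layer count = ceil(148 / 0.03) = 4934.
Hatch length per layer = 5740 / 0.12, so 47833.3 mm.
Scan time per layer: 47833.3 / 2990 → 15.9978 s.
Time per layer = 15.9978 + 14.4, so 30.3978 s.
Total: 4934 × 30.3978 s = 149982.7452 s → 41.66 hours.

41.66 hours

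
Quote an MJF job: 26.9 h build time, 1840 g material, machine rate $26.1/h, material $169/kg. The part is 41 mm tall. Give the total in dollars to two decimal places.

Time charge = 26.1 × 26.9, so $702.09.
Feedstock cost: 169 × 1840/1000 → $310.96.
Job cost: 702.09 + 310.96 = $1013.05.

$1013.05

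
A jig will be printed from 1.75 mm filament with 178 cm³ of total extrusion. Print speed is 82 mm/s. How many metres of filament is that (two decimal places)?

74.00 m

A = π r² = π × 0.875² = 2.4053 mm².
L = 178000 mm³ / 2.4053 mm² = 74003.24 mm, i.e. 74.00 m.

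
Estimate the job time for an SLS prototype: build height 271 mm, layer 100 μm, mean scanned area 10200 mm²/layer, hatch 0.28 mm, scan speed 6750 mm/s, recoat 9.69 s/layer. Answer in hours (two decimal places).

Layers = ⌈271/0.1⌉ = 2710.
Scan path per layer = 10200 / 0.28 = 36428.6 mm.
Laser time per layer = 36428.6 / 6750 = 5.3968 s.
Per-layer time = 5.3968 + 9.69 = 15.0868 s.
Build time = 2710 × 15.0868 = 40885.228 s = 11.36 hours.

11.36 hours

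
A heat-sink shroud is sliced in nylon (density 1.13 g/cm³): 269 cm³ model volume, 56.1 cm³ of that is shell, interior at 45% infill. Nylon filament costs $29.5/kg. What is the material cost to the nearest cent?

$5.06

Interior volume = 269 − 56.1, so 212.9 cm³.
Deposited infill: 0.45 × 212.9 → 95.805 cm³.
Total extruded = 56.1 + 95.805, so 151.905 cm³.
Mass = 151.905 × 1.13, so 171.65265 g.
Cost = 171.65265 g / 1000 × $29.5/kg = $5.06.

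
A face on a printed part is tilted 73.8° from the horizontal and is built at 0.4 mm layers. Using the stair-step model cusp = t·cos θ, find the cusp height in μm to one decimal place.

111.6 μm

Cusp = layer height × cos(73.8°) = 0.4 × 0.2790 = 0.1116 mm = 111.6 μm.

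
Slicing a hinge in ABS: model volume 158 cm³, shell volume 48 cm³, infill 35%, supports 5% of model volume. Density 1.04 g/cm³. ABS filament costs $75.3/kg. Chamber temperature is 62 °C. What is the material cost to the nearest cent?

$7.39

Interior volume: 158 − 48 → 110 cm³.
Infill deposited = 0.35 × 110 = 38.5 cm³.
Support: 0.05 × 158 → 7.9 cm³.
Total extruded = 48 + 38.5 + 7.9, so 94.4 cm³.
Mass = 94.4 × 1.04 = 98.176 g.
Cost = 98.176 g / 1000 × $75.3/kg = $7.39.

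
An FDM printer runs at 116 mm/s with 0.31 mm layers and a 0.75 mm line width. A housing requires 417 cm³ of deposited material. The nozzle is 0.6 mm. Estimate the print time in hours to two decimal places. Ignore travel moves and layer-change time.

Bead cross-section: 0.31 × 0.75 → 0.2325 mm².
Path length: 417000 mm³ / 0.2325 mm² → 1793548.4 mm.
Time extruding = 1793548.4 / 116, so 15461.6 s.
In the requested units: 15461.6 s = 4.29 hours.

4.29 hours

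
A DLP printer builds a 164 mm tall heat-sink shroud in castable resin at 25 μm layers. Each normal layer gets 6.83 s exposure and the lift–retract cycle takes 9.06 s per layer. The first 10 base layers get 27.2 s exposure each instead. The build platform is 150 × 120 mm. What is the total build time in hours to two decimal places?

Number of layers: 164 / 0.025 → 6560 (rounded up).
Burn-in layers: 10 × (27.2 + 9.06) → 362.6 s.
Remaining layers = 6550 × (6.83 + 9.06), so 104079.5 s.
Sum: 362.6 + 104079.5 = 104442.1 s → 29.01 hours.

29.01 hours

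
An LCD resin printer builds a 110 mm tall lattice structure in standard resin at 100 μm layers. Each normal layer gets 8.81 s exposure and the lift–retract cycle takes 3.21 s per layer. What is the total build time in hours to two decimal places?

3.67 hours

Layers = ⌈110/0.1⌉ = 1100.
Each layer takes = 8.81 + 3.21 = 12.02 s.
Build time: 1100 × 12.02 s = 13222 s, i.e. 3.67 hours.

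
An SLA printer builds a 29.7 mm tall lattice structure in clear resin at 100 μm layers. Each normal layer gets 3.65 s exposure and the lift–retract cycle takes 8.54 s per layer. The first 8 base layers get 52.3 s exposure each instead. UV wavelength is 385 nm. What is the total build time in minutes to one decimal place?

66.8 minutes

Layers = ⌈29.7/0.1⌉ = 297.
Bottom layers: 8 × (52.3 + 8.54) → 486.72 s.
Remaining layers = 289 × (3.65 + 8.54) = 3522.91 s.
Sum: 486.72 + 3522.91 = 4009.63 s → 66.8 minutes.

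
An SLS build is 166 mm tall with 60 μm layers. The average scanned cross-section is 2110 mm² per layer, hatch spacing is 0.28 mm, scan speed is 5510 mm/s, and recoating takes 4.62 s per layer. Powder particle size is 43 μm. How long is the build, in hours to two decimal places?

4.60 hours

Layers = ⌈166/0.06⌉ = 2767.
Per-layer scan distance = 2110 / 0.28 = 7535.7 mm.
Per-layer scan time = 7535.7 / 5510 = 1.3676 s.
Layer cycle = 1.3676 + 4.62, so 5.9876 s.
Build time = 2767 × 5.9876 = 16567.6892 s = 4.60 hours.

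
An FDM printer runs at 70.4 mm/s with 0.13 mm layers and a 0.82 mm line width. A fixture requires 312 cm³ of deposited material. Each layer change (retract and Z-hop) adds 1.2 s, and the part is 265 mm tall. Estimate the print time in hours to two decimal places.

Extrusion cross-section = 0.13 × 0.82, so 0.1066 mm².
Total extruded path = 312000/0.1066 = 2926829.3 mm.
Print-move time: 2926829.3 / 70.4 → 41574.3 s.
Layers = ⌈265/0.13⌉ = 2039.
Z-hop total = 2039 × 1.2, so 2446.8 s.
Total = 41574.3 + 2446.8 = 44021.1 s = 12.23 hours.

12.23 hours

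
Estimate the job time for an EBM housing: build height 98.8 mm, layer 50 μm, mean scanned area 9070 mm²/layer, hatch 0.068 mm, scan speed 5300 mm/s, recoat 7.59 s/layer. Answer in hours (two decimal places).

17.98 hours

Number of layers: 98.8 / 0.05 → 1976 (rounded up).
Scan path per layer = 9070 / 0.068 = 133382.4 mm.
Beam time per layer = 133382.4 / 5300, so 25.1665 s.
Per-layer time: 25.1665 + 7.59 → 32.7565 s.
Total: 1976 × 32.7565 s = 64726.844 s → 17.98 hours.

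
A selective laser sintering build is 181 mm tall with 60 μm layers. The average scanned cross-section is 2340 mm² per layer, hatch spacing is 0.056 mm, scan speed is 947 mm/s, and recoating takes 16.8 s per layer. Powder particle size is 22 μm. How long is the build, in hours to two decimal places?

Layers = ⌈181/0.06⌉ = 3017.
Scan path per layer = 2340 / 0.056 = 41785.7 mm.
Laser time per layer = 41785.7 / 947, so 44.1243 s.
Per-layer time: 44.1243 + 16.8 → 60.9243 s.
3017 layers × 60.9243 s/layer = 183808.6131 s, i.e. 51.06 hours.

51.06 hours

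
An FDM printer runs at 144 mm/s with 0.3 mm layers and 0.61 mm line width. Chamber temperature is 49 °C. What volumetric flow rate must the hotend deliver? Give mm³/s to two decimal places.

26.35

A = 0.3 × 0.61, so 0.183 mm².
Q = v·A = 144 × 0.183 = 26.35 mm³/s.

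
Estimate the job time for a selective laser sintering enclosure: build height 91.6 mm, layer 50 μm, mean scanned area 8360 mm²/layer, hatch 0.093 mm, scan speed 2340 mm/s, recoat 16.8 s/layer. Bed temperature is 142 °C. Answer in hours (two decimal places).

Layers = ⌈91.6/0.05⌉ = 1832.
Scan path per layer = 8360 / 0.093 = 89892.5 mm.
Per-layer scan time: 89892.5 / 2340 → 38.4156 s.
Per-layer time = 38.4156 + 16.8 = 55.2156 s.
Build time = 1832 × 55.2156 = 101154.9792 s = 28.10 hours.

28.10 hours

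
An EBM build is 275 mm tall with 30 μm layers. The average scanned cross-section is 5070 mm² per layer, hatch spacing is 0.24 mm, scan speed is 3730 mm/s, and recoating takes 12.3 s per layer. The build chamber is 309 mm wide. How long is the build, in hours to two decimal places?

Layer count = ceil(275 / 0.03) = 9167.
Per-layer scan distance = 5070 / 0.24, so 21125 mm.
Per-layer scan time: 21125 / 3730 → 5.6635 s.
Per-layer time: 5.6635 + 12.3 → 17.9635 s.
9167 layers × 17.9635 s/layer = 164671.4045 s, i.e. 45.74 hours.

45.74 hours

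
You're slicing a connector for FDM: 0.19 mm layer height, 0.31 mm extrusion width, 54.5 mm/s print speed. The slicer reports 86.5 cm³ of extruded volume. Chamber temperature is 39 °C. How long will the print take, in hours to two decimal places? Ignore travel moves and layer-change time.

7.49 hours

Line area = 0.19 × 0.31, so 0.0589 mm².
Toolpath length = 86.5 cm³ / 0.0589 mm² = 86500 / 0.0589 = 1468590.8 mm.
Print-move time: 1468590.8 / 54.5 → 26946.6 s.
26946.6 s = 7.49 hours.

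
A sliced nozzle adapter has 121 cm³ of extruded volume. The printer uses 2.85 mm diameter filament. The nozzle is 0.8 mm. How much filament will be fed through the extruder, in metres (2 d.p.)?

18.97 m

Filament cross-section = π × (2.85/2)² = 6.3794 mm².
L = 121000 mm³ / 6.3794 mm² = 18967.3 mm, i.e. 18.97 m.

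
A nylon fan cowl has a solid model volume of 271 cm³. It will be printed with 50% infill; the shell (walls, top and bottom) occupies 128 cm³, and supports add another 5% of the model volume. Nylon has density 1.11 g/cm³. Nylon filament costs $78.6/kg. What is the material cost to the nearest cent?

$18.59

Infill region = 271 − 128 = 143 cm³.
Infill volume: 0.50 × 143 → 71.5 cm³.
Support = 0.05 × 271, so 13.55 cm³.
Total extruded = 128 + 71.5 + 13.55, so 213.05 cm³.
Mass: 213.05 × 1.11 → 236.4855 g.
At $78.6/kg: 236.4855/1000 × 78.6 = $18.59.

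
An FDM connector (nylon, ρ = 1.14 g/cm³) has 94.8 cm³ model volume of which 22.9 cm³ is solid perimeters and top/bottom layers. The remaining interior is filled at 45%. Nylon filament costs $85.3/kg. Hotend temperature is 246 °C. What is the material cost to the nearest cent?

$5.37

Volume inside the shell: 94.8 − 22.9 → 71.9 cm³.
Deposited infill = 0.45 × 71.9, so 32.355 cm³.
Total printed volume = 22.9 + 32.355 = 55.255 cm³.
Mass: 55.255 × 1.14 → 62.9907 g.
At $85.3/kg: 62.9907/1000 × 85.3 = $5.37.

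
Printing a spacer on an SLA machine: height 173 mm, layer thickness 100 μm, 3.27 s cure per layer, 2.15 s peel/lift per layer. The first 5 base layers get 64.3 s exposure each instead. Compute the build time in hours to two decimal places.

2.69 hours

Number of layers: 173 / 0.1 → 1730 (rounded up).
Bottom layers = 5 × (64.3 + 2.15), so 332.25 s.
Normal layers = 1725 × (3.27 + 2.15), so 9349.5 s.
Sum: 332.25 + 9349.5 = 9681.75 s → 2.69 hours.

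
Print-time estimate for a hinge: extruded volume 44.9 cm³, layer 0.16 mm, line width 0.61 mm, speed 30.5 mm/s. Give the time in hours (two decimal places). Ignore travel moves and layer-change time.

Extrusion cross-section = 0.16 × 0.61 = 0.0976 mm².
Toolpath length = 44.9 cm³ / 0.0976 mm² = 44900 / 0.0976 = 460041 mm.
Extrusion time = 460041 / 30.5, so 15083.3 s.
In the requested units: 15083.3 s = 4.19 hours.

4.19 hours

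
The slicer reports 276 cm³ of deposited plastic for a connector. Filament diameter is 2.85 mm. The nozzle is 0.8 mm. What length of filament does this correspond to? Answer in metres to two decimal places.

A = π r² = π × 1.425² = 6.3794 mm².
Length = 276 cm³ / 6.3794 mm² = 276000 / 6.3794 = 43264.26 mm = 43.26 m.

43.26 m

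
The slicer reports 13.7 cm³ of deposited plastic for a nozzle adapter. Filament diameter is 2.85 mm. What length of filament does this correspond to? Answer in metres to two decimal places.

2.15 m

A = π r² = π × 1.425² = 6.3794 mm².
L = 13700 mm³ / 6.3794 mm² = 2147.54 mm, i.e. 2.15 m.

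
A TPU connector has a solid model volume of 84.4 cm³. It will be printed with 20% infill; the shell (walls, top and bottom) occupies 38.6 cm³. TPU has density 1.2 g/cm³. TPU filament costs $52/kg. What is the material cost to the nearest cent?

Volume inside the shell = 84.4 − 38.6, so 45.8 cm³.
Infill volume: 0.20 × 45.8 → 9.16 cm³.
Total extruded: 38.6 + 9.16 → 47.76 cm³.
Mass: 47.76 × 1.2 → 57.312 g.
Cost = 57.312 g / 1000 × $52/kg = $2.98.

$2.98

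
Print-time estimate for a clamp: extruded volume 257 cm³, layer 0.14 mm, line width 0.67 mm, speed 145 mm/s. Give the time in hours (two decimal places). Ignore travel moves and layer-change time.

5.25 hours

Extrusion cross-section = 0.14 × 0.67, so 0.0938 mm².
Path length: 257000 mm³ / 0.0938 mm² → 2739872.1 mm.
Extrusion time: 2739872.1 / 145 → 18895.7 s.
Converting: 18895.7 s = 5.25 hours.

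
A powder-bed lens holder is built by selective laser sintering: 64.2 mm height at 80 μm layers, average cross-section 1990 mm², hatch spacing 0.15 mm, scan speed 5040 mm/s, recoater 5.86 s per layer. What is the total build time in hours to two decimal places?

1.89 hours

Number of layers: 64.2 / 0.08 → 803 (rounded up).
Per-layer scan distance = 1990 / 0.15 = 13266.7 mm.
Laser time per layer: 13266.7 / 5040 → 2.6323 s.
Per-layer time = 2.6323 + 5.86, so 8.4923 s.
803 layers × 8.4923 s/layer = 6819.3169 s, i.e. 1.89 hours.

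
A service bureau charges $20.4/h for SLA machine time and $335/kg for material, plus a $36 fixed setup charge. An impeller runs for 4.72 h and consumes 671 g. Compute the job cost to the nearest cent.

$357.07

Machine cost = 20.4 × 4.72 = $96.288.
Material cost = 335 × 671/1000, so $224.785.
Adding setup: 96.288 + 224.785 + 36 → 357.073 ≈ $357.07.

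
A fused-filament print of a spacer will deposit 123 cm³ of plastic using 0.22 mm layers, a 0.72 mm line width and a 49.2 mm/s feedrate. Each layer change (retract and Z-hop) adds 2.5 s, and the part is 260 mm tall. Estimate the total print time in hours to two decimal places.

Bead cross-section: 0.22 × 0.72 → 0.1584 mm².
Path length: 123000 mm³ / 0.1584 mm² → 776515.2 mm.
Extrusion time = 776515.2 / 49.2 = 15782.8 s.
Layers = ⌈260/0.22⌉ = 1182.
Layer-change overhead = 1182 × 2.5 = 2955 s.
Total = 15782.8 + 2955 = 18737.8 s = 5.20 hours.

5.20 hours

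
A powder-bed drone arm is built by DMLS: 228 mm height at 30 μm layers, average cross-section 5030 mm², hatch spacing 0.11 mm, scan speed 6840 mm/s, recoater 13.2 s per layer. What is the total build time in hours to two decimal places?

Layers = ⌈228/0.03⌉ = 7600.
Per-layer scan distance = 5030 / 0.11 = 45727.3 mm.
Laser time per layer: 45727.3 / 6840 → 6.6853 s.
Time per layer: 6.6853 + 13.2 → 19.8853 s.
7600 layers × 19.8853 s/layer = 151128.28 s, i.e. 41.98 hours.

41.98 hours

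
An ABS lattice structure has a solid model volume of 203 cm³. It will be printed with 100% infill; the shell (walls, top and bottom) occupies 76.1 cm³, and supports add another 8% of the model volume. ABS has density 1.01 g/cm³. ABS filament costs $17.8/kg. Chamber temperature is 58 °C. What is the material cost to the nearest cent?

$3.94

Interior volume: 203 − 76.1 → 126.9 cm³.
Infill volume = 1.00 × 126.9, so 126.9 cm³.
Support = 0.08 × 203 = 16.24 cm³.
Total printed volume = 76.1 + 126.9 + 16.24 = 219.24 cm³.
Mass: 219.24 × 1.01 → 221.4324 g.
At $17.8/kg: 221.4324/1000 × 17.8 = $3.94.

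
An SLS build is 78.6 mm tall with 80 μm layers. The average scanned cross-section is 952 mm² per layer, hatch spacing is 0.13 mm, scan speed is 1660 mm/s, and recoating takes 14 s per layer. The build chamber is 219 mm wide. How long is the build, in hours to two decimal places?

5.03 hours

Layers = ⌈78.6/0.08⌉ = 983.
Scan path per layer = 952 / 0.13 = 7323.1 mm.
Laser time per layer: 7323.1 / 1660 → 4.4115 s.
Per-layer time: 4.4115 + 14 → 18.4115 s.
Build time = 983 × 18.4115 = 18098.5045 s = 5.03 hours.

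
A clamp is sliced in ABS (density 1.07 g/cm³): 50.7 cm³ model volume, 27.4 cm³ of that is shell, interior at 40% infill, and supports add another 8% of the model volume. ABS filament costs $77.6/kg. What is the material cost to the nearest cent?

Volume inside the shell: 50.7 − 27.4 → 23.3 cm³.
Infill deposited: 0.40 × 23.3 → 9.32 cm³.
Support = 0.08 × 50.7, so 4.056 cm³.
Total printed volume: 27.4 + 9.32 + 4.056 → 40.776 cm³.
Mass = 40.776 × 1.07, so 43.63032 g.
At $77.6/kg: 43.63032/1000 × 77.6 = $3.39.

$3.39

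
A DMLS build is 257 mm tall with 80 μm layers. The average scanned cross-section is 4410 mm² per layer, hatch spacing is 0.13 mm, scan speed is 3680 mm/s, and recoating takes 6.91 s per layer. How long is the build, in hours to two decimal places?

14.39 hours

Number of layers: 257 / 0.08 → 3213 (rounded up).
Per-layer scan distance = 4410 / 0.13, so 33923.1 mm.
Laser time per layer = 33923.1 / 3680 = 9.2182 s.
Time per layer: 9.2182 + 6.91 → 16.1282 s.
Total: 3213 × 16.1282 s = 51819.9066 s → 14.39 hours.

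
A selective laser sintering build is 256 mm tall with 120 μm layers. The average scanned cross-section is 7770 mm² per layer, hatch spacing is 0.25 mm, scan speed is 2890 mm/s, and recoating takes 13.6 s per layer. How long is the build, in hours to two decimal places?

Layers = ⌈256/0.12⌉ = 2134.
Hatch length per layer = 7770 / 0.25, so 31080 mm.
Scan time per layer = 31080 / 2890 = 10.7543 s.
Layer cycle: 10.7543 + 13.6 → 24.3543 s.
2134 layers × 24.3543 s/layer = 51972.0762 s, i.e. 14.44 hours.

14.44 hours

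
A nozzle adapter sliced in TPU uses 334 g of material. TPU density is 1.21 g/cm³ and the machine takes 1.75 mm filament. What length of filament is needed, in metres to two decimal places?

114.76 m

Volume = 334 g / 1.21 g·cm⁻³ = 276.0331 cm³ = 276033.1 mm³.
Cross-section of 1.75 mm filament: π·(1.75/2)² = 2.4053 mm².
L = V/A = 276033.1/2.4053 = 114760.36 mm → 114.76 m.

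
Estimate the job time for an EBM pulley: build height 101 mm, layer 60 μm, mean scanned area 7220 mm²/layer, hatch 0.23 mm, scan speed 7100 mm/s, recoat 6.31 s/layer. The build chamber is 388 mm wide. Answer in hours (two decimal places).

5.02 hours

Layer count = ceil(101 / 0.06) = 1684.
Per-layer scan distance = 7220 / 0.23, so 31391.3 mm.
Scan time per layer = 31391.3 / 7100, so 4.4213 s.
Layer cycle = 4.4213 + 6.31 = 10.7313 s.
1684 layers × 10.7313 s/layer = 18071.5092 s, i.e. 5.02 hours.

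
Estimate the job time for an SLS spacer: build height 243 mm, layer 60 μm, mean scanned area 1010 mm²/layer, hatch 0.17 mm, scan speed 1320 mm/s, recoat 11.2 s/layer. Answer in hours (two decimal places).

Layers = ⌈243/0.06⌉ = 4050.
Per-layer scan distance = 1010 / 0.17 = 5941.2 mm.
Laser time per layer = 5941.2 / 1320, so 4.5009 s.
Layer cycle = 4.5009 + 11.2, so 15.7009 s.
Total: 4050 × 15.7009 s = 63588.645 s → 17.66 hours.

17.66 hours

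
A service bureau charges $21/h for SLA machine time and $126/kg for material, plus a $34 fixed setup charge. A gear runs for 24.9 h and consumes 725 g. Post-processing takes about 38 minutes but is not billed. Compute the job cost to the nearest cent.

$648.25

Time charge = 21 × 24.9, so $522.90.
Material charge = 126 × 725/1000, so $91.35.
Total = 522.90 + 91.35 + 34 = $648.25.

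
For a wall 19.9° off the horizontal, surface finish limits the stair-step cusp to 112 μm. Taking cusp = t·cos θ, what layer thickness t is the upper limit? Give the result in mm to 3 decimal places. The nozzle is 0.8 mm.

cos(19.9°) = 0.9403; t_max = 0.112/0.9403 = 0.119 mm.

0.119 mm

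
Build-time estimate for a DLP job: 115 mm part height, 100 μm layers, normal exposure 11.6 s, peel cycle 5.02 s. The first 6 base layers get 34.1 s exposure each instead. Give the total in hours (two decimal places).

5.35 hours

Number of layers: 115 / 0.1 → 1150 (rounded up).
Bottom layers = 6 × (34.1 + 5.02), so 234.72 s.
Regular layers: 1144 × (11.6 + 5.02) → 19013.28 s.
Total = 234.72 + 19013.28 = 19248 s = 5.35 hours.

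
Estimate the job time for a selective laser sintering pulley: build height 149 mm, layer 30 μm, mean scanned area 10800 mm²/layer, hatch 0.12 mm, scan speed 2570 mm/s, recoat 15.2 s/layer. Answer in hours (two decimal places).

69.29 hours

Number of layers: 149 / 0.03 → 4967 (rounded up).
Scan path per layer = 10800 / 0.12 = 90000 mm.
Per-layer scan time: 90000 / 2570 → 35.0195 s.
Per-layer time: 35.0195 + 15.2 → 50.2195 s.
4967 layers × 50.2195 s/layer = 249440.2565 s, i.e. 69.29 hours.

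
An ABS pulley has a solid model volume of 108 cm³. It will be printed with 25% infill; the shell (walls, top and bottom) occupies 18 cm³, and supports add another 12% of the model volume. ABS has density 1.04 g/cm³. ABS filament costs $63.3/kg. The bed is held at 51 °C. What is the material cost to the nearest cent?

Interior volume = 108 − 18 = 90 cm³.
Deposited infill: 0.25 × 90 → 22.5 cm³.
Support = 0.12 × 108 = 12.96 cm³.
Deposited volume = 18 + 22.5 + 12.96, so 53.46 cm³.
Mass = 53.46 × 1.04 = 55.5984 g.
At $63.3/kg: 55.5984/1000 × 63.3 = $3.52.

$3.52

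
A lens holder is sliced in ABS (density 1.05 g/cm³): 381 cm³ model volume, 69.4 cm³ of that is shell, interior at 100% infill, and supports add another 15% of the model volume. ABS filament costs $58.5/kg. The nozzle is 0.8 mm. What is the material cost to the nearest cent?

$26.91

Volume inside the shell = 381 − 69.4, so 311.6 cm³.
Infill deposited = 1.00 × 311.6 = 311.6 cm³.
Support: 0.15 × 381 → 57.15 cm³.
Total printed volume = 69.4 + 311.6 + 57.15, so 438.15 cm³.
Mass = 438.15 × 1.05 = 460.0575 g.
Cost = 460.0575 g / 1000 × $58.5/kg = $26.91.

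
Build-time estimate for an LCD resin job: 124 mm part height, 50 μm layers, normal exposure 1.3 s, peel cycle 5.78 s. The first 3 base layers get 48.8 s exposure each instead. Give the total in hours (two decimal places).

4.92 hours

Number of layers: 124 / 0.05 → 2480 (rounded up).
Bottom layers: 3 × (48.8 + 5.78) → 163.74 s.
Remaining layers = 2477 × (1.3 + 5.78) = 17537.16 s.
Sum: 163.74 + 17537.16 = 17700.9 s → 4.92 hours.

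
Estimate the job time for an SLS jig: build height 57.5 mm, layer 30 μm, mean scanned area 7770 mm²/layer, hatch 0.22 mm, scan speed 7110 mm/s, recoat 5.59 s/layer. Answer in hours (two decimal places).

5.62 hours

Layers = ⌈57.5/0.03⌉ = 1917.
Per-layer scan distance = 7770 / 0.22 = 35318.2 mm.
Per-layer scan time = 35318.2 / 7110, so 4.9674 s.
Time per layer: 4.9674 + 5.59 → 10.5574 s.
1917 layers × 10.5574 s/layer = 20238.5358 s, i.e. 5.62 hours.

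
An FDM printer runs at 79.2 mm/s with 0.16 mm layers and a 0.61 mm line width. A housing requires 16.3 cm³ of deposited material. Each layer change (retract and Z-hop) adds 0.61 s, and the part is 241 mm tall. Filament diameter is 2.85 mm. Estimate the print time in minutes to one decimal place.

Line area = 0.16 × 0.61, so 0.0976 mm².
Toolpath length = 16.3 cm³ / 0.0976 mm² = 16300 / 0.0976 = 167008.2 mm.
Print-move time = 167008.2 / 79.2, so 2108.7 s.
Layers = ⌈241/0.16⌉ = 1507.
Non-print overhead: 1507 × 0.61 → 919.27 s.
Total = 2108.7 + 919.27 = 3027.97 s = 50.5 minutes.

50.5 minutes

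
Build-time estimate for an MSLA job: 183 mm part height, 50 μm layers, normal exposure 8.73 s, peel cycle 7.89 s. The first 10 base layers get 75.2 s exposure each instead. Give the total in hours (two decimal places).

17.08 hours

Layers = ⌈183/0.05⌉ = 3660.
Burn-in layers = 10 × (75.2 + 7.89) = 830.9 s.
Regular layers: 3650 × (8.73 + 7.89) → 60663 s.
Total = 830.9 + 60663 = 61493.9 s = 17.08 hours.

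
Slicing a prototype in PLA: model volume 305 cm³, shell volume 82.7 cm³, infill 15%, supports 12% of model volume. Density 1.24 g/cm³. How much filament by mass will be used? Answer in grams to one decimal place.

189.3 g

Interior volume: 305 − 82.7 → 222.3 cm³.
Infill deposited = 0.15 × 222.3, so 33.345 cm³.
Support = 0.12 × 305, so 36.6 cm³.
Total printed volume = 82.7 + 33.345 + 36.6, so 152.645 cm³.
Mass = 152.645 × 1.24, so 189.2798 g.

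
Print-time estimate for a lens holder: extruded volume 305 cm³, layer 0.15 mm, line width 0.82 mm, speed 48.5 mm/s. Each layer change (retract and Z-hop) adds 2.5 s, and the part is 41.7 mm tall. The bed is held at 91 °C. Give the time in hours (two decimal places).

Bead cross-section = 0.15 × 0.82, so 0.123 mm².
Path length: 305000 mm³ / 0.123 mm² → 2479674.8 mm.
Time extruding: 2479674.8 / 48.5 → 51127.3 s.
Number of layers: 41.7 / 0.15 → 278 (rounded up).
Non-print overhead = 278 × 2.5, so 695 s.
Altogether 51127.3 + 695 = 51822.3 s, i.e. 14.40 hours.

14.40 hours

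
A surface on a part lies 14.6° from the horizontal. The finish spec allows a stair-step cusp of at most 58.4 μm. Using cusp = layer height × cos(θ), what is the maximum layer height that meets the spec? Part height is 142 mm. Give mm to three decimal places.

t = h_c / cos θ = 0.0584 / 0.9677 = 0.060 mm.

0.060 mm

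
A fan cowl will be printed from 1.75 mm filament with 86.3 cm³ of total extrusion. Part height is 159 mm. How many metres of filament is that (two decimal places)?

Filament cross-section = π × (1.75/2)² = 2.4053 mm².
Length = 86.3 cm³ / 2.4053 mm² = 86300 / 2.4053 = 35879.1 mm = 35.88 m.

35.88 m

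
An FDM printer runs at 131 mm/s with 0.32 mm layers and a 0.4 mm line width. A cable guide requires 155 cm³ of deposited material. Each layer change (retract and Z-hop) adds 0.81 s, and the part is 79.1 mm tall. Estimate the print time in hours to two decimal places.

2.62 hours

Extrusion cross-section = 0.32 × 0.4, so 0.128 mm².
Path length: 155000 mm³ / 0.128 mm² → 1210937.5 mm.
Print-move time = 1210937.5 / 131 = 9243.8 s.
Number of layers: 79.1 / 0.32 → 248 (rounded up).
Layer-change overhead = 248 × 0.81 = 200.88 s.
Total = 9243.8 + 200.88 = 9444.68 s = 2.62 hours.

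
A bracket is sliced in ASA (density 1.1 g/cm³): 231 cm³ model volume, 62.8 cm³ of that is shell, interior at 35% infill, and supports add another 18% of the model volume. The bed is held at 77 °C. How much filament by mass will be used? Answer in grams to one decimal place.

179.6 g

Infill region = 231 − 62.8 = 168.2 cm³.
Deposited infill = 0.35 × 168.2, so 58.87 cm³.
Support: 0.18 × 231 → 41.58 cm³.
Deposited volume = 62.8 + 58.87 + 41.58 = 163.25 cm³.
Mass = 163.25 × 1.1 = 179.575 g.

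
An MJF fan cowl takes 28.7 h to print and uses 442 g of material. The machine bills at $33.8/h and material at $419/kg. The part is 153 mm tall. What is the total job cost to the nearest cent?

$1155.26

Time charge = 33.8 × 28.7, so $970.06.
Feedstock cost = 419 × 442/1000 = $185.198.
Job cost: 970.06 + 185.198 = 1155.258 ≈ $1155.26.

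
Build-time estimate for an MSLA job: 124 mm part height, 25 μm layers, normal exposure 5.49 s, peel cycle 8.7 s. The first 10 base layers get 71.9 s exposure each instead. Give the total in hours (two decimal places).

Layers = ⌈124/0.025⌉ = 4960.
Burn-in layers = 10 × (71.9 + 8.7) = 806 s.
Remaining layers: 4950 × (5.49 + 8.7) → 70240.5 s.
Sum: 806 + 70240.5 = 71046.5 s → 19.74 hours.

19.74 hours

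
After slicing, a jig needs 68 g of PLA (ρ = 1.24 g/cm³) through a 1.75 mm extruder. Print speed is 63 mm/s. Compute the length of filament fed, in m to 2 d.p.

Volume = 68 g / 1.24 g·cm⁻³ = 54.8387 cm³ = 54838.7 mm³.
Filament cross-section = π × (1.75/2)² = 2.4053 mm².
L = V/A = 54838.7/2.4053 = 22799.11 mm → 22.80 m.

22.80 m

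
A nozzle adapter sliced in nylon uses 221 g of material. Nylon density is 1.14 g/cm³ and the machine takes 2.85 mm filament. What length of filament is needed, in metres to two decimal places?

30.39 m

Volume = 221 g / 1.14 g·cm⁻³ = 193.8596 cm³ = 193859.6 mm³.
Cross-section of 2.85 mm filament: π·(2.85/2)² = 6.3794 mm².
L = V/A = 193859.6/6.3794 = 30388.38 mm → 30.39 m.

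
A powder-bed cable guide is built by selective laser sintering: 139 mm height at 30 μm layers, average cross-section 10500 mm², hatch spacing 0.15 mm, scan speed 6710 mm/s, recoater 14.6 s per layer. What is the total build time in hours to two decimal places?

Layers = ⌈139/0.03⌉ = 4634.
Hatch length per layer = 10500 / 0.15 = 70000 mm.
Per-layer scan time: 70000 / 6710 → 10.4322 s.
Layer cycle: 10.4322 + 14.6 → 25.0322 s.
4634 layers × 25.0322 s/layer = 115999.2148 s, i.e. 32.22 hours.

32.22 hours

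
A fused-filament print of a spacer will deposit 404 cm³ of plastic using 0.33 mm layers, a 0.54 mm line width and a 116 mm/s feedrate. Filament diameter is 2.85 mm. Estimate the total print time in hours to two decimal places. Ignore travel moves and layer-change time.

Line area = 0.33 × 0.54 = 0.1782 mm².
Path length: 404000 mm³ / 0.1782 mm² → 2267115.6 mm.
Time extruding = 2267115.6 / 116 = 19544.1 s.
That's 19544.1 s → 5.43 hours.

5.43 hours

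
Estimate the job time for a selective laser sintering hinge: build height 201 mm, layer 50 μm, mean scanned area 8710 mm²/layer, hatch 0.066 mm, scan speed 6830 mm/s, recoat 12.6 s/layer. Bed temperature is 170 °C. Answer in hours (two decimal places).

35.65 hours

Number of layers: 201 / 0.05 → 4020 (rounded up).
Hatch length per layer = 8710 / 0.066 = 131969.7 mm.
Laser time per layer: 131969.7 / 6830 → 19.3221 s.
Per-layer time = 19.3221 + 12.6, so 31.9221 s.
4020 layers × 31.9221 s/layer = 128326.842 s, i.e. 35.65 hours.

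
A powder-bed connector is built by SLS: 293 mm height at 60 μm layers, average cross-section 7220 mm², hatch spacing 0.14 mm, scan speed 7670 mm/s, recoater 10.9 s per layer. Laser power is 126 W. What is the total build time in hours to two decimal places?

Number of layers: 293 / 0.06 → 4884 (rounded up).
Per-layer scan distance = 7220 / 0.14, so 51571.4 mm.
Laser time per layer: 51571.4 / 7670 → 6.7238 s.
Per-layer time = 6.7238 + 10.9 = 17.6238 s.
Total: 4884 × 17.6238 s = 86074.6392 s → 23.91 hours.

23.91 hours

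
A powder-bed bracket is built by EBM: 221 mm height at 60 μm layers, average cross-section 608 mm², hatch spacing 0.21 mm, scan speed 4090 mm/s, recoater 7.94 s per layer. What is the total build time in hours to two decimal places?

8.85 hours

Layer count = ceil(221 / 0.06) = 3684.
Hatch length per layer = 608 / 0.21 = 2895.2 mm.
Beam time per layer = 2895.2 / 4090 = 0.7079 s.
Per-layer time: 0.7079 + 7.94 → 8.6479 s.
Total: 3684 × 8.6479 s = 31858.8636 s → 8.85 hours.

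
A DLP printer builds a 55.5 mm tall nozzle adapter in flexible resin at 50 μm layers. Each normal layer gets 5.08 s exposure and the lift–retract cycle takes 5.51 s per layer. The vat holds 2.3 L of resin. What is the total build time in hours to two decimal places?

Layers = ⌈55.5/0.05⌉ = 1110.
Per-layer time: 5.08 + 5.51 → 10.59 s.
Total = 1110 × 10.59 = 11754.9 s = 3.27 hours.

3.27 hours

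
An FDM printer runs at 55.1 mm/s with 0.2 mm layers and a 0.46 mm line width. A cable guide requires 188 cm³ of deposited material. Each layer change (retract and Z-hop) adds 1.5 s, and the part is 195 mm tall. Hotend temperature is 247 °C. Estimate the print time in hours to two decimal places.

10.71 hours

Line area: 0.2 × 0.46 → 0.092 mm².
Path length: 188000 mm³ / 0.092 mm² → 2043478.3 mm.
Time extruding: 2043478.3 / 55.1 → 37086.7 s.
Layer count = ceil(195 / 0.2) = 975.
Layer-change overhead: 975 × 1.5 → 1462.5 s.
Total = 37086.7 + 1462.5 = 38549.2 s = 10.71 hours.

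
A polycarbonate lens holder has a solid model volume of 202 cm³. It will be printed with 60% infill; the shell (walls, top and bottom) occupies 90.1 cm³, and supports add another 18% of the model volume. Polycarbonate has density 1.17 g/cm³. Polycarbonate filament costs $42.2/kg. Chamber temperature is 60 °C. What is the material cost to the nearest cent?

Interior volume = 202 − 90.1, so 111.9 cm³.
Infill deposited = 0.60 × 111.9, so 67.14 cm³.
Support = 0.18 × 202 = 36.36 cm³.
Deposited volume = 90.1 + 67.14 + 36.36 = 193.6 cm³.
Mass: 193.6 × 1.17 → 226.512 g.
Cost = 226.512 g / 1000 × $42.2/kg = $9.56.

$9.56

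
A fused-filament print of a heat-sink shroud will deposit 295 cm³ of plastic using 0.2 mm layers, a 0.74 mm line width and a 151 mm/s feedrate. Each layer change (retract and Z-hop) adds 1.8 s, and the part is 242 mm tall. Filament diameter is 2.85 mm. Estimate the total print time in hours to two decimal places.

4.27 hours

Line area: 0.2 × 0.74 → 0.148 mm².
Toolpath length = 295 cm³ / 0.148 mm² = 295000 / 0.148 = 1993243.2 mm.
Print-move time: 1993243.2 / 151 → 13200.3 s.
Layer count = ceil(242 / 0.2) = 1210.
Non-print overhead = 1210 × 1.8 = 2178 s.
Total = 13200.3 + 2178 = 15378.3 s = 4.27 hours.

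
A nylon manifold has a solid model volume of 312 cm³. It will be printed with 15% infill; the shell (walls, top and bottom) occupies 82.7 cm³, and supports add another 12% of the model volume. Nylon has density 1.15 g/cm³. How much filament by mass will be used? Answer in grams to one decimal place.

177.7 g

Volume inside the shell = 312 − 82.7, so 229.3 cm³.
Deposited infill: 0.15 × 229.3 → 34.395 cm³.
Support = 0.12 × 312 = 37.44 cm³.
Total printed volume = 82.7 + 34.395 + 37.44 = 154.535 cm³.
Mass: 154.535 × 1.15 → 177.71525 g.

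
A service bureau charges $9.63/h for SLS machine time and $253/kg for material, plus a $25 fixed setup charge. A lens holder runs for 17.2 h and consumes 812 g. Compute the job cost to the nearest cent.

Machine cost = 9.63 × 17.2, so $165.636.
Feedstock cost = 253 × 812/1000, so $205.436.
Adding setup: 165.636 + 205.436 + 25 → 396.072 ≈ $396.07.

$396.07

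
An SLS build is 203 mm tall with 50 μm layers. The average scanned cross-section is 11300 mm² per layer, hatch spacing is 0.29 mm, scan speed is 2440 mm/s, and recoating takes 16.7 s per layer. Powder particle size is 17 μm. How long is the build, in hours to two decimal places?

36.84 hours

Layer count = ceil(203 / 0.05) = 4060.
Hatch length per layer = 11300 / 0.29 = 38965.5 mm.
Per-layer scan time = 38965.5 / 2440 = 15.9695 s.
Time per layer: 15.9695 + 16.7 → 32.6695 s.
Total: 4060 × 32.6695 s = 132638.17 s → 36.84 hours.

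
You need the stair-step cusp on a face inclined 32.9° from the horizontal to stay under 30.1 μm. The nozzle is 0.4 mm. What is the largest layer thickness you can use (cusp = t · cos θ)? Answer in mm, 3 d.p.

0.036 mm

t = h_c / cos θ = 0.0301 / 0.8396 = 0.036 mm.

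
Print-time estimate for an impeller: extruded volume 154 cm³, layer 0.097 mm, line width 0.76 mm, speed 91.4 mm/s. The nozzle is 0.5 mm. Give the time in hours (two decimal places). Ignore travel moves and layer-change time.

Line area: 0.097 × 0.76 → 0.07372 mm².
Toolpath length = 154 cm³ / 0.07372 mm² = 154000 / 0.07372 = 2088985.3 mm.
Time extruding = 2088985.3 / 91.4, so 22855.4 s.
That's 22855.4 s → 6.35 hours.

6.35 hours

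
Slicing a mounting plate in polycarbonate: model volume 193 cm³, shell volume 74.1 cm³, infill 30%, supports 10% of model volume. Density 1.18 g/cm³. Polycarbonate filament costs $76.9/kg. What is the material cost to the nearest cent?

Interior volume = 193 − 74.1 = 118.9 cm³.
Infill volume = 0.30 × 118.9, so 35.67 cm³.
Support: 0.10 × 193 → 19.3 cm³.
Total extruded: 74.1 + 35.67 + 19.3 → 129.07 cm³.
Mass = 129.07 × 1.18 = 152.3026 g.
Cost = 152.3026 g / 1000 × $76.9/kg = $11.71.

$11.71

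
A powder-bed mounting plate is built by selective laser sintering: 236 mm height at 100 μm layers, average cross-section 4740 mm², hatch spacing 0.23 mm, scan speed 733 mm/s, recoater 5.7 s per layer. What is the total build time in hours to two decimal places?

Number of layers: 236 / 0.1 → 2360 (rounded up).
Per-layer scan distance: 4740 / 0.23 → 20608.7 mm.
Scan time per layer = 20608.7 / 733, so 28.1156 s.
Layer cycle: 28.1156 + 5.7 → 33.8156 s.
Total: 2360 × 33.8156 s = 79804.816 s → 22.17 hours.

22.17 hours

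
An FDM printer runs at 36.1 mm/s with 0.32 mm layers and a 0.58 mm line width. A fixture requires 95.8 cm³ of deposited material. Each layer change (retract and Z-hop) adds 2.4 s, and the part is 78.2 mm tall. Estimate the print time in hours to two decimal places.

Bead cross-section: 0.32 × 0.58 → 0.1856 mm².
Path length: 95800 mm³ / 0.1856 mm² → 516163.8 mm.
Extrusion time = 516163.8 / 36.1, so 14298.2 s.
Number of layers: 78.2 / 0.32 → 245 (rounded up).
Layer-change overhead = 245 × 2.4 = 588 s.
Total = 14298.2 + 588 = 14886.2 s = 4.14 hours.

4.14 hours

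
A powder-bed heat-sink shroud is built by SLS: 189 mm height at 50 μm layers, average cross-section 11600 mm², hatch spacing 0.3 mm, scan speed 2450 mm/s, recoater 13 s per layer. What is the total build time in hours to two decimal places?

Layers = ⌈189/0.05⌉ = 3780.
Per-layer scan distance = 11600 / 0.3 = 38666.7 mm.
Per-layer scan time = 38666.7 / 2450, so 15.7823 s.
Layer cycle = 15.7823 + 13 = 28.7823 s.
Total: 3780 × 28.7823 s = 108797.094 s → 30.22 hours.

30.22 hours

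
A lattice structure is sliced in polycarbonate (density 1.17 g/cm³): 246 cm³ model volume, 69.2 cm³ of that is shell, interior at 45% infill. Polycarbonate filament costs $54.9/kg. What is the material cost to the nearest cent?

$9.56

Interior volume: 246 − 69.2 → 176.8 cm³.
Infill volume: 0.45 × 176.8 → 79.56 cm³.
Deposited volume: 69.2 + 79.56 → 148.76 cm³.
Mass: 148.76 × 1.17 → 174.0492 g.
Cost = 174.0492 g / 1000 × $54.9/kg = $9.56.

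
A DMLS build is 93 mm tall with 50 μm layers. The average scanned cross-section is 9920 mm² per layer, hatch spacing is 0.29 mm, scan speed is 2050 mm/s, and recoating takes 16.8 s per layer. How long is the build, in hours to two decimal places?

Layer count = ceil(93 / 0.05) = 1860.
Hatch length per layer: 9920 / 0.29 → 34206.9 mm.
Scan time per layer = 34206.9 / 2050, so 16.6863 s.
Per-layer time = 16.6863 + 16.8 = 33.4863 s.
Build time = 1860 × 33.4863 = 62284.518 s = 17.30 hours.

17.30 hours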